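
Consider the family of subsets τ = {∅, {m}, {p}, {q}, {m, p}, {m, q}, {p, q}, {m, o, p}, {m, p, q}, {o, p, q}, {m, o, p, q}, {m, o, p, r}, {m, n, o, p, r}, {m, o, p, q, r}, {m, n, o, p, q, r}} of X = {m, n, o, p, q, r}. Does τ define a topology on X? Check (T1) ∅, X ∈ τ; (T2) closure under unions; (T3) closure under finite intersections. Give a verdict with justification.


τ is NOT a topology on X.

Axiom (T1): ∅ ∈ τ? Yes; X ∈ τ? Yes.
Axiom (T2/T3): check pairwise unions and intersections of members of τ.
Counterexample for (T3): {m, o, p} ∩ {o, p, q} = {o, p} ∉ τ. Therefore τ is NOT a topology.


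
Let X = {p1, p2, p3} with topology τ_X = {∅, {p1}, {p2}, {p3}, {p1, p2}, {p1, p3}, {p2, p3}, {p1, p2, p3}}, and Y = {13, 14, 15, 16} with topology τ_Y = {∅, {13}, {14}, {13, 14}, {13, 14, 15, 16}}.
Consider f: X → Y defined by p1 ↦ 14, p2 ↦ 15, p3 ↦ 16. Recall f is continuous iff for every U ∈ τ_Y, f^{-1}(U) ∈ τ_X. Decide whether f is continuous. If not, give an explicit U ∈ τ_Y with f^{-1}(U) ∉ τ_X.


f IS continuous.

Compute f^{-1}(U) for each U ∈ τ_Y:
  U = ∅: f^{-1}(U) = ∅ ∈ τ_X ✓.
  U = {13}: f^{-1}(U) = ∅ ∈ τ_X ✓.
  U = {14}: f^{-1}(U) = {p1} ∈ τ_X ✓.
  U = {13, 14}: f^{-1}(U) = {p1} ∈ τ_X ✓.
  U = {13, 14, 15, 16}: f^{-1}(U) = {p1, p2, p3} ∈ τ_X ✓.
Every preimage lies in τ_X, so f IS continuous.


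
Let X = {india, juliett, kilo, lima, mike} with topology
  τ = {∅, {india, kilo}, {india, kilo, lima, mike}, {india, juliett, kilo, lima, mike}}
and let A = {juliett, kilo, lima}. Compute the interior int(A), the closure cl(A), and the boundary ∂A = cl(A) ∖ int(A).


int(A) = ∅, cl(A) = {india, juliett, kilo, lima, mike}, ∂A = {india, juliett, kilo, lima, mike}.

Closed sets in (X, τ) are complements of opens:
  closed(X, τ) = {∅, {juliett}, {juliett, lima, mike}, {india, juliett, kilo, lima, mike}}.
int(A) = ⋃ {U ∈ τ : U ⊆ A}. Opens contained in A: ∅.
Taking the union of these: int(A) = ∅.
cl(A) = ⋂ {C closed : A ⊆ C}. Closed sets containing A: {india, juliett, kilo, lima, mike}.
Intersecting these: cl(A) = {india, juliett, kilo, lima, mike}.
∂A = cl(A) ∖ int(A) = {india, juliett, kilo, lima, mike} ∖ ∅ = {india, juliett, kilo, lima, mike}.


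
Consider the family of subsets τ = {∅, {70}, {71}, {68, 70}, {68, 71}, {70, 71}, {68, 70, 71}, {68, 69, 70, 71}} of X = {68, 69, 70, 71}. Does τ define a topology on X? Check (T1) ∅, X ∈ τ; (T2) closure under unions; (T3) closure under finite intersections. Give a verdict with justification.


τ is NOT a topology on X.

Axiom (T1): ∅ ∈ τ? Yes; X ∈ τ? Yes.
Axiom (T2/T3): check pairwise unions and intersections of members of τ.
Counterexample for (T3): {68, 70} ∩ {68, 71} = {68} ∉ τ. Therefore τ is NOT a topology.


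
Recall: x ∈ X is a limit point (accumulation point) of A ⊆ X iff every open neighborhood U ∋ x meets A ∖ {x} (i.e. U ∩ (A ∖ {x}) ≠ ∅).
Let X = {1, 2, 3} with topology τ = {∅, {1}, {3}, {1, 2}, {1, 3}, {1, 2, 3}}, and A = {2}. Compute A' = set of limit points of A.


A' = ∅

For each x ∈ X, list the open sets U ∈ τ with x ∈ U, then check whether U ∩ (A ∖ {x}) ≠ ∅ for every such U.
  x = 1: open {1} ∋ x has {1} ∩ (A ∖ {1}) = ∅, so x is NOT a limit point.
  x = 2: open {1, 2} ∋ x has {1, 2} ∩ (A ∖ {2}) = ∅, so x is NOT a limit point.
  x = 3: open {3} ∋ x has {3} ∩ (A ∖ {3}) = ∅, so x is NOT a limit point.
Collecting: A' = ∅.


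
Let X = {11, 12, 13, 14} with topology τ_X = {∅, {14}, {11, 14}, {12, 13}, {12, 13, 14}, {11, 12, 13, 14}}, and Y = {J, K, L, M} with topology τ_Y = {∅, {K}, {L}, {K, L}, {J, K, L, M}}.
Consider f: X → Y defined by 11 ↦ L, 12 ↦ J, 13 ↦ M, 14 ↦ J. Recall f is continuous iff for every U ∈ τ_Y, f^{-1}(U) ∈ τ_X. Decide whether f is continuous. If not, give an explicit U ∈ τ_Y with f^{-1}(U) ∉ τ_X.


f is NOT continuous.

Compute f^{-1}(U) for each U ∈ τ_Y:
  U = ∅: f^{-1}(U) = ∅ ∈ τ_X ✓.
  U = {K}: f^{-1}(U) = ∅ ∈ τ_X ✓.
  U = {L}: f^{-1}(U) = {11} ∉ τ_X ✗.
  U = {K, L}: f^{-1}(U) = {11} ∉ τ_X ✗.
  U = {J, K, L, M}: f^{-1}(U) = {11, 12, 13, 14} ∈ τ_X ✓.
Found U = {L} with f^{-1}(U) = {11} not in τ_X. Therefore f is NOT continuous.


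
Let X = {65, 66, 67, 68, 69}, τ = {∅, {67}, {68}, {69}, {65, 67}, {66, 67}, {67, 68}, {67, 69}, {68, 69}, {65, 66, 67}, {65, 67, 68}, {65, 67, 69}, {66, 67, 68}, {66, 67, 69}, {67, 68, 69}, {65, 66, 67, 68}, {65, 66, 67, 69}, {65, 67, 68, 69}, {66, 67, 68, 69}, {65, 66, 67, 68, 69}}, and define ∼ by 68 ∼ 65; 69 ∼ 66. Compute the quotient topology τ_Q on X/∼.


X/∼ = {[65=68], [66=69], [67]}; |τ_Q| = 5.

Equivalence classes: [65=68], [66=69], [67].
Quotient map π: X → X/∼ sends 65 ↦ [65=68], 66 ↦ [66=69], 67 ↦ [67], 68 ↦ [65=68], 69 ↦ [66=69].
For each subset V ⊆ X/∼, compute π^{-1}(V) ⊆ X and check whether π^{-1}(V) ∈ τ. V is open in τ_Q iff π^{-1}(V) ∈ τ.
  V = {}: π^{-1}(V) = ∅ ∈ τ ✓.
  V = {[65=68]}: π^{-1}(V) = {65, 68} ∉ τ ✗.
  V = {[66=69]}: π^{-1}(V) = {66, 69} ∉ τ ✗.
  V = {[65=68], [66=69]}: π^{-1}(V) = {65, 66, 68, 69} ∉ τ ✗.
  V = {[67]}: π^{-1}(V) = {67} ∈ τ ✓.
  V = {[65=68], [67]}: π^{-1}(V) = {65, 67, 68} ∈ τ ✓.
  V = {[66=69], [67]}: π^{-1}(V) = {66, 67, 69} ∈ τ ✓.
  V = {[65=68], [66=69], [67]}: π^{-1}(V) = {65, 66, 67, 68, 69} ∈ τ ✓.
Open sets in the quotient: τ_Q = {{}, {[67]}, {[65=68], [67]}, {[66=69], [67]}, {[65=68], [66=69], [67]}} (5 elements).


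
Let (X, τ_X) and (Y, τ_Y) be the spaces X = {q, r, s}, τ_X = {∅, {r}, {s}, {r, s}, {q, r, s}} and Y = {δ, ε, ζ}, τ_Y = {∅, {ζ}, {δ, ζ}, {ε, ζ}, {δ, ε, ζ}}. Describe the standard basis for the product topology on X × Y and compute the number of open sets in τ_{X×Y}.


Basis B = {∅ × ∅, {r} × {ζ}, {s} × {ζ}, {r} × {δ, ζ}, {r} × {ε, ζ}, {r, s} × {ζ}, {s} × {δ, ζ}, {s} × {ε, ζ}, {q, r, s} × {ζ}, {r} × {δ, ε, ζ}, {s} × {δ, ε, ζ}, {r, s} × {δ, ζ}, {r, s} × {ε, ζ}, {q, r, s} × {δ, ζ}, {q, r, s} × {ε, ζ}, {r, s} × {δ, ε, ζ}, {q, r, s} × {δ, ε, ζ}}; |τ_{X×Y}| = 50.

Enumerate products U × V with U ∈ τ_X, V ∈ τ_Y (deduplicated):
  ∅ × ∅ = {} (∅)
  {r} × {ζ} = {(r,ζ)}
  {s} × {ζ} = {(s,ζ)}
  {r} × {δ, ζ} = {(r,δ), (r,ζ)}
  {r} × {ε, ζ} = {(r,ε), (r,ζ)}
  {r, s} × {ζ} = {(r,ζ), (s,ζ)}
  {s} × {δ, ζ} = {(s,δ), (s,ζ)}
  {s} × {ε, ζ} = {(s,ε), (s,ζ)}
  {q, r, s} × {ζ} = {(q,ζ), (r,ζ), (s,ζ)}
  {r} × {δ, ε, ζ} = {(r,δ), (r,ε), (r,ζ)}
  {s} × {δ, ε, ζ} = {(s,δ), (s,ε), (s,ζ)}
  {r, s} × {δ, ζ} = {(r,δ), (r,ζ), (s,δ), (s,ζ)}
  {r, s} × {ε, ζ} = {(r,ε), (r,ζ), (s,ε), (s,ζ)}
  {q, r, s} × {δ, ζ} = {(q,δ), (q,ζ), (r,δ), (r,ζ), (s,δ), (s,ζ)}
  {q, r, s} × {ε, ζ} = {(q,ε), (q,ζ), (r,ε), (r,ζ), (s,ε), (s,ζ)}
  {r, s} × {δ, ε, ζ} = {(r,δ), (r,ε), (r,ζ), (s,δ), (s,ε), (s,ζ)}
  {q, r, s} × {δ, ε, ζ} = {(q,δ), (q,ε), (q,ζ), (r,δ), (r,ε), (r,ζ), (s,δ), (s,ε), (s,ζ)}
These 17 distinct sets form the basis B.
Close under arbitrary unions to get τ_{X×Y}; counting gives |τ_{X×Y}| = 50.


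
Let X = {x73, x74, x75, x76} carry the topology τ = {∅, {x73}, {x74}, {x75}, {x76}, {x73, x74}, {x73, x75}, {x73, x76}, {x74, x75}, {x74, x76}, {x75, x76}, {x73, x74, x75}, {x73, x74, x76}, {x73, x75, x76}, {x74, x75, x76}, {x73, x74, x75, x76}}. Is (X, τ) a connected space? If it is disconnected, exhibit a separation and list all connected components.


(X, τ) is disconnected; components = [{x73}, {x74}, {x75}, {x76}].

Find clopen sets (U ∈ τ with X ∖ U ∈ τ):
  U = ∅, X ∖ U = {x73, x74, x75, x76} — both open, so U is clopen.
  U = {x73}, X ∖ U = {x74, x75, x76} — both open, so U is clopen.
  U = {x74}, X ∖ U = {x73, x75, x76} — both open, so U is clopen.
  U = {x75}, X ∖ U = {x73, x74, x76} — both open, so U is clopen.
  U = {x76}, X ∖ U = {x73, x74, x75} — both open, so U is clopen.
  U = {x73, x74}, X ∖ U = {x75, x76} — both open, so U is clopen.
  U = {x73, x75}, X ∖ U = {x74, x76} — both open, so U is clopen.
  U = {x73, x76}, X ∖ U = {x74, x75} — both open, so U is clopen.
  U = {x74, x75}, X ∖ U = {x73, x76} — both open, so U is clopen.
  U = {x74, x76}, X ∖ U = {x73, x75} — both open, so U is clopen.
  U = {x75, x76}, X ∖ U = {x73, x74} — both open, so U is clopen.
  U = {x73, x74, x75}, X ∖ U = {x76} — both open, so U is clopen.
  U = {x73, x74, x76}, X ∖ U = {x75} — both open, so U is clopen.
  U = {x73, x75, x76}, X ∖ U = {x74} — both open, so U is clopen.
  U = {x74, x75, x76}, X ∖ U = {x73} — both open, so U is clopen.
  U = {x73, x74, x75, x76}, X ∖ U = ∅ — both open, so U is clopen.
Nontrivial clopen(s) exist: e.g. {x73, x74, x75}. So (X, τ) is disconnected.
Compute connected components by grouping points that agree on all clopens:
  component: {x73}
  component: {x74}
  component: {x75}
  component: {x76}


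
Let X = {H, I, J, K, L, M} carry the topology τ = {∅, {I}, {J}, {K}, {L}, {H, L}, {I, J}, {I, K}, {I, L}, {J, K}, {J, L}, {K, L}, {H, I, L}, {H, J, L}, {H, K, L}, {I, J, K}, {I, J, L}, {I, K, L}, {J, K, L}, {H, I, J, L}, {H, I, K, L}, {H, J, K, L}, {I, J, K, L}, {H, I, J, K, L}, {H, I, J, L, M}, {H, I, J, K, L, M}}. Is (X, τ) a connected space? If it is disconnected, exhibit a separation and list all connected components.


(X, τ) is disconnected; components = [{K}, {H, I, J, L, M}].

Find clopen sets (U ∈ τ with X ∖ U ∈ τ):
  U = ∅, X ∖ U = {H, I, J, K, L, M} — both open, so U is clopen.
  U = {K}, X ∖ U = {H, I, J, L, M} — both open, so U is clopen.
  U = {H, I, J, L, M}, X ∖ U = {K} — both open, so U is clopen.
  U = {H, I, J, K, L, M}, X ∖ U = ∅ — both open, so U is clopen.
Nontrivial clopen(s) exist: e.g. {H, I, J, L, M}. So (X, τ) is disconnected.
Compute connected components by grouping points that agree on all clopens:
  component: {K}
  component: {H, I, J, L, M}


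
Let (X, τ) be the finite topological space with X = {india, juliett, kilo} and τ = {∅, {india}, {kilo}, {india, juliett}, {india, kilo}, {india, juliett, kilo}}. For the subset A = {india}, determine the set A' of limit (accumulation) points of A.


A' = {juliett}

For each x ∈ X, list the open sets U ∈ τ with x ∈ U, then check whether U ∩ (A ∖ {x}) ≠ ∅ for every such U.
  x = india: open {india} ∋ x has {india} ∩ (A ∖ {india}) = ∅, so x is NOT a limit point.
  x = juliett: opens ∋ x are {india, juliett}, {india, juliett, kilo}; each meets A ∖ {juliett}, so x IS a limit point.
  x = kilo: open {kilo} ∋ x has {kilo} ∩ (A ∖ {kilo}) = ∅, so x is NOT a limit point.
Collecting: A' = {juliett}.


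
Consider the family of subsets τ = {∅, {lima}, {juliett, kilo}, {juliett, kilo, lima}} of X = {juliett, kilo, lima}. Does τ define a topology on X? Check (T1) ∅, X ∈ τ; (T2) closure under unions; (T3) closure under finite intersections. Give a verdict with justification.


τ IS a topology on X.

Axiom (T1): ∅ ∈ τ? Yes; X ∈ τ? Yes.
Axiom (T2/T3): check pairwise unions and intersections of members of τ.
All pairwise intersections and unions checked — each lies in τ. Therefore τ satisfies (T1), (T2), (T3): it IS a topology on X.


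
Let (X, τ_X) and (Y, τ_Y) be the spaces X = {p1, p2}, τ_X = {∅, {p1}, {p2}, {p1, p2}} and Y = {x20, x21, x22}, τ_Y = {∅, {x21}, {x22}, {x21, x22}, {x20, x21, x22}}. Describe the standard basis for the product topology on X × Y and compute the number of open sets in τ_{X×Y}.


Basis B = {∅ × ∅, {p1} × {x21}, {p1} × {x22}, {p2} × {x21}, {p2} × {x22}, {p1} × {x21, x22}, {p1, p2} × {x21}, {p1, p2} × {x22}, {p2} × {x21, x22}, {p1} × {x20, x21, x22}, {p2} × {x20, x21, x22}, {p1, p2} × {x21, x22}, {p1, p2} × {x20, x21, x22}}; |τ_{X×Y}| = 25.

Enumerate products U × V with U ∈ τ_X, V ∈ τ_Y (deduplicated):
  ∅ × ∅ = {} (∅)
  {p1} × {x21} = {(p1,x21)}
  {p1} × {x22} = {(p1,x22)}
  {p2} × {x21} = {(p2,x21)}
  {p2} × {x22} = {(p2,x22)}
  {p1} × {x21, x22} = {(p1,x21), (p1,x22)}
  {p1, p2} × {x21} = {(p1,x21), (p2,x21)}
  {p1, p2} × {x22} = {(p1,x22), (p2,x22)}
  {p2} × {x21, x22} = {(p2,x21), (p2,x22)}
  {p1} × {x20, x21, x22} = {(p1,x20), (p1,x21), (p1,x22)}
  {p2} × {x20, x21, x22} = {(p2,x20), (p2,x21), (p2,x22)}
  {p1, p2} × {x21, x22} = {(p1,x21), (p1,x22), (p2,x21), (p2,x22)}
  {p1, p2} × {x20, x21, x22} = {(p1,x20), (p1,x21), (p1,x22), (p2,x20), (p2,x21), (p2,x22)}
These 13 distinct sets form the basis B.
Close under arbitrary unions to get τ_{X×Y}; counting gives |τ_{X×Y}| = 25.


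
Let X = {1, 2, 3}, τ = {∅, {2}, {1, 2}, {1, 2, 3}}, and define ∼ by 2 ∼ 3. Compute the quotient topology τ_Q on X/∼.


X/∼ = {[1], [2=3]}; |τ_Q| = 2.

Equivalence classes: [1], [2=3].
Quotient map π: X → X/∼ sends 1 ↦ [1], 2 ↦ [2=3], 3 ↦ [2=3].
For each subset V ⊆ X/∼, compute π^{-1}(V) ⊆ X and check whether π^{-1}(V) ∈ τ. V is open in τ_Q iff π^{-1}(V) ∈ τ.
  V = {}: π^{-1}(V) = ∅ ∈ τ ✓.
  V = {[1]}: π^{-1}(V) = {1} ∉ τ ✗.
  V = {[2=3]}: π^{-1}(V) = {2, 3} ∉ τ ✗.
  V = {[1], [2=3]}: π^{-1}(V) = {1, 2, 3} ∈ τ ✓.
Open sets in the quotient: τ_Q = {{}, {[1], [2=3]}} (2 elements).


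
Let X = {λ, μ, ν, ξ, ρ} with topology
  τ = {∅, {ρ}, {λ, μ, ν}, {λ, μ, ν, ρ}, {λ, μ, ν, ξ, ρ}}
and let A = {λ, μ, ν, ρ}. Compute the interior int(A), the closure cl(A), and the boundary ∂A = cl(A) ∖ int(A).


int(A) = {λ, μ, ν, ρ}, cl(A) = {λ, μ, ν, ξ, ρ}, ∂A = {ξ}.

Closed sets in (X, τ) are complements of opens:
  closed(X, τ) = {∅, {ξ}, {ξ, ρ}, {λ, μ, ν, ξ}, {λ, μ, ν, ξ, ρ}}.
int(A) = ⋃ {U ∈ τ : U ⊆ A}. Opens contained in A: ∅, {ρ}, {λ, μ, ν}, {λ, μ, ν, ρ}.
Taking the union of these: int(A) = {λ, μ, ν, ρ}.
cl(A) = ⋂ {C closed : A ⊆ C}. Closed sets containing A: {λ, μ, ν, ξ, ρ}.
Intersecting these: cl(A) = {λ, μ, ν, ξ, ρ}.
∂A = cl(A) ∖ int(A) = {λ, μ, ν, ξ, ρ} ∖ {λ, μ, ν, ρ} = {ξ}.


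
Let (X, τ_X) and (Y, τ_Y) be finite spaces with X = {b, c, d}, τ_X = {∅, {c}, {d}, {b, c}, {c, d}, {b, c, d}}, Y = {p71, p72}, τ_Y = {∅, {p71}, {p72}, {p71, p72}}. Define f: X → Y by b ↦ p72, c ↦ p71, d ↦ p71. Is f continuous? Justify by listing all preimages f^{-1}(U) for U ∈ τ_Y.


f is NOT continuous.

Compute f^{-1}(U) for each U ∈ τ_Y:
  U = ∅: f^{-1}(U) = ∅ ∈ τ_X ✓.
  U = {p71}: f^{-1}(U) = {c, d} ∈ τ_X ✓.
  U = {p72}: f^{-1}(U) = {b} ∉ τ_X ✗.
  U = {p71, p72}: f^{-1}(U) = {b, c, d} ∈ τ_X ✓.
Found U = {p72} with f^{-1}(U) = {b} not in τ_X. Therefore f is NOT continuous.


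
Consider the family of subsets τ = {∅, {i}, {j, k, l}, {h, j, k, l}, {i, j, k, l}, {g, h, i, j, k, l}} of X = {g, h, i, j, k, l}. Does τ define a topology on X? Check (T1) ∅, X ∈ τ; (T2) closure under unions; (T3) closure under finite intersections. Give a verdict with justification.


τ is NOT a topology on X.

Axiom (T1): ∅ ∈ τ? Yes; X ∈ τ? Yes.
Axiom (T2/T3): check pairwise unions and intersections of members of τ.
Counterexample for (T2): {i} ∪ {h, j, k, l} = {h, i, j, k, l} ∉ τ. Therefore τ is NOT a topology.


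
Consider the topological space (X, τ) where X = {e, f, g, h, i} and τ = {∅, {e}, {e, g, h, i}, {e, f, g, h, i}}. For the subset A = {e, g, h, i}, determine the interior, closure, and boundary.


int(A) = {e, g, h, i}, cl(A) = {e, f, g, h, i}, ∂A = {f}.

Closed sets in (X, τ) are complements of opens:
  closed(X, τ) = {∅, {f}, {f, g, h, i}, {e, f, g, h, i}}.
int(A) = ⋃ {U ∈ τ : U ⊆ A}. Opens contained in A: ∅, {e}, {e, g, h, i}.
Taking the union of these: int(A) = {e, g, h, i}.
cl(A) = ⋂ {C closed : A ⊆ C}. Closed sets containing A: {e, f, g, h, i}.
Intersecting these: cl(A) = {e, f, g, h, i}.
∂A = cl(A) ∖ int(A) = {e, f, g, h, i} ∖ {e, g, h, i} = {f}.


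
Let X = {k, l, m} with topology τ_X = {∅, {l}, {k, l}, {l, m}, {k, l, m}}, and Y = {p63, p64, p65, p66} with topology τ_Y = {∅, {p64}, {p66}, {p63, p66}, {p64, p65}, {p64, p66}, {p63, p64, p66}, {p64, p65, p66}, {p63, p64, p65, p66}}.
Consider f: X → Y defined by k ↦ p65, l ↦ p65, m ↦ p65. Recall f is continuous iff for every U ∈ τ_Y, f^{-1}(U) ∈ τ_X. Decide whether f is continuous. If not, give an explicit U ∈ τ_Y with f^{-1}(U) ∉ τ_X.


f IS continuous.

Compute f^{-1}(U) for each U ∈ τ_Y:
  U = ∅: f^{-1}(U) = ∅ ∈ τ_X ✓.
  U = {p64}: f^{-1}(U) = ∅ ∈ τ_X ✓.
  U = {p66}: f^{-1}(U) = ∅ ∈ τ_X ✓.
  U = {p63, p66}: f^{-1}(U) = ∅ ∈ τ_X ✓.
  U = {p64, p65}: f^{-1}(U) = {k, l, m} ∈ τ_X ✓.
  U = {p64, p66}: f^{-1}(U) = ∅ ∈ τ_X ✓.
  U = {p63, p64, p66}: f^{-1}(U) = ∅ ∈ τ_X ✓.
  U = {p64, p65, p66}: f^{-1}(U) = {k, l, m} ∈ τ_X ✓.
  U = {p63, p64, p65, p66}: f^{-1}(U) = {k, l, m} ∈ τ_X ✓.
Every preimage lies in τ_X, so f IS continuous.


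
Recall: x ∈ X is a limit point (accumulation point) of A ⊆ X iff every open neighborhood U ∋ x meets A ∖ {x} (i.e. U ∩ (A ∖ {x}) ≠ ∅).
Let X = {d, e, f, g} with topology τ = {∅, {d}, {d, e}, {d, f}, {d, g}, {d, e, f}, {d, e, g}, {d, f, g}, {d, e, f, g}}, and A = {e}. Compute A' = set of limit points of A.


A' = ∅

For each x ∈ X, list the open sets U ∈ τ with x ∈ U, then check whether U ∩ (A ∖ {x}) ≠ ∅ for every such U.
  x = d: open {d} ∋ x has {d} ∩ (A ∖ {d}) = ∅, so x is NOT a limit point.
  x = e: open {d, e} ∋ x has {d, e} ∩ (A ∖ {e}) = ∅, so x is NOT a limit point.
  x = f: open {d, f} ∋ x has {d, f} ∩ (A ∖ {f}) = ∅, so x is NOT a limit point.
  x = g: open {d, g} ∋ x has {d, g} ∩ (A ∖ {g}) = ∅, so x is NOT a limit point.
Collecting: A' = ∅.


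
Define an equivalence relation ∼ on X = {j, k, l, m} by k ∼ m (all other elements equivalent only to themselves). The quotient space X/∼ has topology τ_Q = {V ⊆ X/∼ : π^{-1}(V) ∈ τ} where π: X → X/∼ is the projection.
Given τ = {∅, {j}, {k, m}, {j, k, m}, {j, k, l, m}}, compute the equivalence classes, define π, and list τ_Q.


X/∼ = {[j], [k=m], [l]}; |τ_Q| = 5.

Equivalence classes: [j], [k=m], [l].
Quotient map π: X → X/∼ sends j ↦ [j], k ↦ [k=m], l ↦ [l], m ↦ [k=m].
For each subset V ⊆ X/∼, compute π^{-1}(V) ⊆ X and check whether π^{-1}(V) ∈ τ. V is open in τ_Q iff π^{-1}(V) ∈ τ.
  V = {}: π^{-1}(V) = ∅ ∈ τ ✓.
  V = {[j]}: π^{-1}(V) = {j} ∈ τ ✓.
  V = {[k=m]}: π^{-1}(V) = {k, m} ∈ τ ✓.
  V = {[j], [k=m]}: π^{-1}(V) = {j, k, m} ∈ τ ✓.
  V = {[l]}: π^{-1}(V) = {l} ∉ τ ✗.
  V = {[j], [l]}: π^{-1}(V) = {j, l} ∉ τ ✗.
  V = {[k=m], [l]}: π^{-1}(V) = {k, l, m} ∉ τ ✗.
  V = {[j], [k=m], [l]}: π^{-1}(V) = {j, k, l, m} ∈ τ ✓.
Open sets in the quotient: τ_Q = {{}, {[j]}, {[k=m]}, {[j], [k=m]}, {[j], [k=m], [l]}} (5 elements).


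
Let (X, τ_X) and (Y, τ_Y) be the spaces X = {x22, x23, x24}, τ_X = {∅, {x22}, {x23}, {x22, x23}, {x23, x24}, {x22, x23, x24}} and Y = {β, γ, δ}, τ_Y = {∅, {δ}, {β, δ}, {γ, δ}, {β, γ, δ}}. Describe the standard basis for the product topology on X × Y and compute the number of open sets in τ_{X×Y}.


Basis B = {∅ × ∅, {x22} × {δ}, {x23} × {δ}, {x22} × {β, δ}, {x22} × {γ, δ}, {x22, x23} × {δ}, {x23} × {β, δ}, {x23} × {γ, δ}, {x23, x24} × {δ}, {x22} × {β, γ, δ}, {x22, x23, x24} × {δ}, {x23} × {β, γ, δ}, {x22, x23} × {β, δ}, {x22, x23} × {γ, δ}, {x23, x24} × {β, δ}, {x23, x24} × {γ, δ}, {x22, x23} × {β, γ, δ}, {x22, x23, x24} × {β, δ}, {x22, x23, x24} × {γ, δ}, {x23, x24} × {β, γ, δ}, {x22, x23, x24} × {β, γ, δ}}; |τ_{X×Y}| = 70.

Enumerate products U × V with U ∈ τ_X, V ∈ τ_Y (deduplicated):
  ∅ × ∅ = {} (∅)
  {x22} × {δ} = {(x22,δ)}
  {x23} × {δ} = {(x23,δ)}
  {x22} × {β, δ} = {(x22,β), (x22,δ)}
  {x22} × {γ, δ} = {(x22,γ), (x22,δ)}
  {x22, x23} × {δ} = {(x22,δ), (x23,δ)}
  {x23} × {β, δ} = {(x23,β), (x23,δ)}
  {x23} × {γ, δ} = {(x23,γ), (x23,δ)}
  {x23, x24} × {δ} = {(x23,δ), (x24,δ)}
  {x22} × {β, γ, δ} = {(x22,β), (x22,γ), (x22,δ)}
  {x22, x23, x24} × {δ} = {(x22,δ), (x23,δ), (x24,δ)}
  {x23} × {β, γ, δ} = {(x23,β), (x23,γ), (x23,δ)}
  {x22, x23} × {β, δ} = {(x22,β), (x22,δ), (x23,β), (x23,δ)}
  {x22, x23} × {γ, δ} = {(x22,γ), (x22,δ), (x23,γ), (x23,δ)}
  {x23, x24} × {β, δ} = {(x23,β), (x23,δ), (x24,β), (x24,δ)}
  {x23, x24} × {γ, δ} = {(x23,γ), (x23,δ), (x24,γ), (x24,δ)}
  {x22, x23} × {β, γ, δ} = {(x22,β), (x22,γ), (x22,δ), (x23,β), (x23,γ), (x23,δ)}
  {x22, x23, x24} × {β, δ} = {(x22,β), (x22,δ), (x23,β), (x23,δ), (x24,β), (x24,δ)}
  {x22, x23, x24} × {γ, δ} = {(x22,γ), (x22,δ), (x23,γ), (x23,δ), (x24,γ), (x24,δ)}
  {x23, x24} × {β, γ, δ} = {(x23,β), (x23,γ), (x23,δ), (x24,β), (x24,γ), (x24,δ)}
  {x22, x23, x24} × {β, γ, δ} = {(x22,β), (x22,γ), (x22,δ), (x23,β), (x23,γ), (x23,δ), (x24,β), (x24,γ), (x24,δ)}
These 21 distinct sets form the basis B.
Close under arbitrary unions to get τ_{X×Y}; counting gives |τ_{X×Y}| = 70.


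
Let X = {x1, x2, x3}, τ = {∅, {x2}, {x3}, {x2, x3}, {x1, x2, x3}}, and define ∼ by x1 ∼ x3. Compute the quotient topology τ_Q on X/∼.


X/∼ = {[x1=x3], [x2]}; |τ_Q| = 3.

Equivalence classes: [x1=x3], [x2].
Quotient map π: X → X/∼ sends x1 ↦ [x1=x3], x2 ↦ [x2], x3 ↦ [x1=x3].
For each subset V ⊆ X/∼, compute π^{-1}(V) ⊆ X and check whether π^{-1}(V) ∈ τ. V is open in τ_Q iff π^{-1}(V) ∈ τ.
  V = {}: π^{-1}(V) = ∅ ∈ τ ✓.
  V = {[x1=x3]}: π^{-1}(V) = {x1, x3} ∉ τ ✗.
  V = {[x2]}: π^{-1}(V) = {x2} ∈ τ ✓.
  V = {[x1=x3], [x2]}: π^{-1}(V) = {x1, x2, x3} ∈ τ ✓.
Open sets in the quotient: τ_Q = {{}, {[x2]}, {[x1=x3], [x2]}} (3 elements).


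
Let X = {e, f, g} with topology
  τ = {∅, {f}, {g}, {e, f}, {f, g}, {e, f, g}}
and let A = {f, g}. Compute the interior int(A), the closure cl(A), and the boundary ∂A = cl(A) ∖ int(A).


int(A) = {f, g}, cl(A) = {e, f, g}, ∂A = {e}.

Closed sets in (X, τ) are complements of opens:
  closed(X, τ) = {∅, {e}, {g}, {e, f}, {e, g}, {e, f, g}}.
int(A) = ⋃ {U ∈ τ : U ⊆ A}. Opens contained in A: ∅, {f}, {g}, {f, g}.
Taking the union of these: int(A) = {f, g}.
cl(A) = ⋂ {C closed : A ⊆ C}. Closed sets containing A: {e, f, g}.
Intersecting these: cl(A) = {e, f, g}.
∂A = cl(A) ∖ int(A) = {e, f, g} ∖ {f, g} = {e}.


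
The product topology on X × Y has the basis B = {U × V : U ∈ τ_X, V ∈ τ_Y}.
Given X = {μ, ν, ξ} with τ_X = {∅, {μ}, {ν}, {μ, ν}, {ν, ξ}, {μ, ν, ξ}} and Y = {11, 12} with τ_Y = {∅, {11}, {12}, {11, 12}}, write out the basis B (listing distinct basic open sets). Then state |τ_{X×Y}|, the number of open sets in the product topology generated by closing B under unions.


Basis B = {∅ × ∅, {μ} × {11}, {μ} × {12}, {ν} × {11}, {ν} × {12}, {μ} × {11, 12}, {μ, ν} × {11}, {μ, ν} × {12}, {ν} × {11, 12}, {ν, ξ} × {11}, {ν, ξ} × {12}, {μ, ν, ξ} × {11}, {μ, ν, ξ} × {12}, {μ, ν} × {11, 12}, {ν, ξ} × {11, 12}, {μ, ν, ξ} × {11, 12}}; |τ_{X×Y}| = 36.

Enumerate products U × V with U ∈ τ_X, V ∈ τ_Y (deduplicated):
  ∅ × ∅ = {} (∅)
  {μ} × {11} = {(μ,11)}
  {μ} × {12} = {(μ,12)}
  {ν} × {11} = {(ν,11)}
  {ν} × {12} = {(ν,12)}
  {μ} × {11, 12} = {(μ,11), (μ,12)}
  {μ, ν} × {11} = {(μ,11), (ν,11)}
  {μ, ν} × {12} = {(μ,12), (ν,12)}
  {ν} × {11, 12} = {(ν,11), (ν,12)}
  {ν, ξ} × {11} = {(ν,11), (ξ,11)}
  {ν, ξ} × {12} = {(ν,12), (ξ,12)}
  {μ, ν, ξ} × {11} = {(μ,11), (ν,11), (ξ,11)}
  {μ, ν, ξ} × {12} = {(μ,12), (ν,12), (ξ,12)}
  {μ, ν} × {11, 12} = {(μ,11), (μ,12), (ν,11), (ν,12)}
  {ν, ξ} × {11, 12} = {(ν,11), (ν,12), (ξ,11), (ξ,12)}
  {μ, ν, ξ} × {11, 12} = {(μ,11), (μ,12), (ν,11), (ν,12), (ξ,11), (ξ,12)}
These 16 distinct sets form the basis B.
Close under arbitrary unions to get τ_{X×Y}; counting gives |τ_{X×Y}| = 36.


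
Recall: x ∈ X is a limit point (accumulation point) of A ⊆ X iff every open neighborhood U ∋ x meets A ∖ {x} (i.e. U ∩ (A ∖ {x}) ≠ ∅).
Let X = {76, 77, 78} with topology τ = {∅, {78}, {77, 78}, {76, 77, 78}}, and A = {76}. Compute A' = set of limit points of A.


A' = ∅

For each x ∈ X, list the open sets U ∈ τ with x ∈ U, then check whether U ∩ (A ∖ {x}) ≠ ∅ for every such U.
  x = 76: open {76, 77, 78} ∋ x has {76, 77, 78} ∩ (A ∖ {76}) = ∅, so x is NOT a limit point.
  x = 77: open {77, 78} ∋ x has {77, 78} ∩ (A ∖ {77}) = ∅, so x is NOT a limit point.
  x = 78: open {78} ∋ x has {78} ∩ (A ∖ {78}) = ∅, so x is NOT a limit point.
Collecting: A' = ∅.


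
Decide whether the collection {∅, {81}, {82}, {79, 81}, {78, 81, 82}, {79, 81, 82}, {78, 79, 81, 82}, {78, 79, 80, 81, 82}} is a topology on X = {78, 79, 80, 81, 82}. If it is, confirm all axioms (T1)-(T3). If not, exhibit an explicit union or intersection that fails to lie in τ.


τ is NOT a topology on X.

Axiom (T1): ∅ ∈ τ? Yes; X ∈ τ? Yes.
Axiom (T2/T3): check pairwise unions and intersections of members of τ.
Counterexample for (T2): {81} ∪ {82} = {81, 82} ∉ τ. Therefore τ is NOT a topology.


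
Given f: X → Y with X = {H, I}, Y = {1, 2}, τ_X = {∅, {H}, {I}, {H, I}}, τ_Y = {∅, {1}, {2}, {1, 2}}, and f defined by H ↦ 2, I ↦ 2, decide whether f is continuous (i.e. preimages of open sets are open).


f IS continuous.

Compute f^{-1}(U) for each U ∈ τ_Y:
  U = ∅: f^{-1}(U) = ∅ ∈ τ_X ✓.
  U = {1}: f^{-1}(U) = ∅ ∈ τ_X ✓.
  U = {2}: f^{-1}(U) = {H, I} ∈ τ_X ✓.
  U = {1, 2}: f^{-1}(U) = {H, I} ∈ τ_X ✓.
Every preimage lies in τ_X, so f IS continuous.


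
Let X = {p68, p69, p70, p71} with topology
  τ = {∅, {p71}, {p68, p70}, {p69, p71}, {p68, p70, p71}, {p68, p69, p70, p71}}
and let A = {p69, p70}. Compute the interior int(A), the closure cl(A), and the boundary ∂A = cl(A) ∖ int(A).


int(A) = ∅, cl(A) = {p68, p69, p70}, ∂A = {p68, p69, p70}.

Closed sets in (X, τ) are complements of opens:
  closed(X, τ) = {∅, {p69}, {p68, p70}, {p69, p71}, {p68, p69, p70}, {p68, p69, p70, p71}}.
int(A) = ⋃ {U ∈ τ : U ⊆ A}. Opens contained in A: ∅.
Taking the union of these: int(A) = ∅.
cl(A) = ⋂ {C closed : A ⊆ C}. Closed sets containing A: {p68, p69, p70}, {p68, p69, p70, p71}.
Intersecting these: cl(A) = {p68, p69, p70}.
∂A = cl(A) ∖ int(A) = {p68, p69, p70} ∖ ∅ = {p68, p69, p70}.


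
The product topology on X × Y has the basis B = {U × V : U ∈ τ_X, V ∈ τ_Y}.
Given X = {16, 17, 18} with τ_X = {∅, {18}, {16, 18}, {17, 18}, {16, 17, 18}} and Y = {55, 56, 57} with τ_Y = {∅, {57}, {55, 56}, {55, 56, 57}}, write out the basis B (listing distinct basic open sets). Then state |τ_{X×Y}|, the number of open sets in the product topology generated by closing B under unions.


Basis B = {∅ × ∅, {18} × {57}, {16, 18} × {57}, {17, 18} × {57}, {18} × {55, 56}, {16, 17, 18} × {57}, {18} × {55, 56, 57}, {16, 18} × {55, 56}, {17, 18} × {55, 56}, {16, 18} × {55, 56, 57}, {16, 17, 18} × {55, 56}, {17, 18} × {55, 56, 57}, {16, 17, 18} × {55, 56, 57}}; |τ_{X×Y}| = 25.

Enumerate products U × V with U ∈ τ_X, V ∈ τ_Y (deduplicated):
  ∅ × ∅ = {} (∅)
  {18} × {57} = {(18,57)}
  {16, 18} × {57} = {(16,57), (18,57)}
  {17, 18} × {57} = {(17,57), (18,57)}
  {18} × {55, 56} = {(18,55), (18,56)}
  {16, 17, 18} × {57} = {(16,57), (17,57), (18,57)}
  {18} × {55, 56, 57} = {(18,55), (18,56), (18,57)}
  {16, 18} × {55, 56} = {(16,55), (16,56), (18,55), (18,56)}
  {17, 18} × {55, 56} = {(17,55), (17,56), (18,55), (18,56)}
  {16, 18} × {55, 56, 57} = {(16,55), (16,56), (16,57), (18,55), (18,56), (18,57)}
  {16, 17, 18} × {55, 56} = {(16,55), (16,56), (17,55), (17,56), (18,55), (18,56)}
  {17, 18} × {55, 56, 57} = {(17,55), (17,56), (17,57), (18,55), (18,56), (18,57)}
  {16, 17, 18} × {55, 56, 57} = {(16,55), (16,56), (16,57), (17,55), (17,56), (17,57), (18,55), (18,56), (18,57)}
These 13 distinct sets form the basis B.
Close under arbitrary unions to get τ_{X×Y}; counting gives |τ_{X×Y}| = 25.


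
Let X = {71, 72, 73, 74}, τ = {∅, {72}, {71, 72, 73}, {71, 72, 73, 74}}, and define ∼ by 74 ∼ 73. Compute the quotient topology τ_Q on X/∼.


X/∼ = {[71], [72], [73=74]}; |τ_Q| = 3.

Equivalence classes: [71], [72], [73=74].
Quotient map π: X → X/∼ sends 71 ↦ [71], 72 ↦ [72], 73 ↦ [73=74], 74 ↦ [73=74].
For each subset V ⊆ X/∼, compute π^{-1}(V) ⊆ X and check whether π^{-1}(V) ∈ τ. V is open in τ_Q iff π^{-1}(V) ∈ τ.
  V = {}: π^{-1}(V) = ∅ ∈ τ ✓.
  V = {[71]}: π^{-1}(V) = {71} ∉ τ ✗.
  V = {[72]}: π^{-1}(V) = {72} ∈ τ ✓.
  V = {[71], [72]}: π^{-1}(V) = {71, 72} ∉ τ ✗.
  V = {[73=74]}: π^{-1}(V) = {73, 74} ∉ τ ✗.
  V = {[71], [73=74]}: π^{-1}(V) = {71, 73, 74} ∉ τ ✗.
  V = {[72], [73=74]}: π^{-1}(V) = {72, 73, 74} ∉ τ ✗.
  V = {[71], [72], [73=74]}: π^{-1}(V) = {71, 72, 73, 74} ∈ τ ✓.
Open sets in the quotient: τ_Q = {{}, {[72]}, {[71], [72], [73=74]}} (3 elements).


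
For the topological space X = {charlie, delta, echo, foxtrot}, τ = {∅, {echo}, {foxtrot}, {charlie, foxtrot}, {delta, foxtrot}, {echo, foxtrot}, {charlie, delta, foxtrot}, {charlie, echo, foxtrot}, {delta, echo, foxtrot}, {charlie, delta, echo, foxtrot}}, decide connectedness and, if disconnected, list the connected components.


(X, τ) is disconnected; components = [{echo}, {charlie, delta, foxtrot}].

Find clopen sets (U ∈ τ with X ∖ U ∈ τ):
  U = ∅, X ∖ U = {charlie, delta, echo, foxtrot} — both open, so U is clopen.
  U = {echo}, X ∖ U = {charlie, delta, foxtrot} — both open, so U is clopen.
  U = {charlie, delta, foxtrot}, X ∖ U = {echo} — both open, so U is clopen.
  U = {charlie, delta, echo, foxtrot}, X ∖ U = ∅ — both open, so U is clopen.
Nontrivial clopen(s) exist: e.g. {charlie, delta, foxtrot}. So (X, τ) is disconnected.
Compute connected components by grouping points that agree on all clopens:
  component: {echo}
  component: {charlie, delta, foxtrot}


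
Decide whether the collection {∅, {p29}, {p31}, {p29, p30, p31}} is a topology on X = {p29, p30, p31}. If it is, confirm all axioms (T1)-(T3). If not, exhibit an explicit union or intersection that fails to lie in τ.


τ is NOT a topology on X.

Axiom (T1): ∅ ∈ τ? Yes; X ∈ τ? Yes.
Axiom (T2/T3): check pairwise unions and intersections of members of τ.
Counterexample for (T2): {p29} ∪ {p31} = {p29, p31} ∉ τ. Therefore τ is NOT a topology.


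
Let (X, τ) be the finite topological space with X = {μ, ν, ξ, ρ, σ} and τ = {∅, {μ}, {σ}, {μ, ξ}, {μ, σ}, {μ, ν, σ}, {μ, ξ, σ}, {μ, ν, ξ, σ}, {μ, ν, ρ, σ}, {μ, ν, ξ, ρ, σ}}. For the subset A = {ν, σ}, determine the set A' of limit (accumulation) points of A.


A' = {ν, ρ}

For each x ∈ X, list the open sets U ∈ τ with x ∈ U, then check whether U ∩ (A ∖ {x}) ≠ ∅ for every such U.
  x = μ: open {μ} ∋ x has {μ} ∩ (A ∖ {μ}) = ∅, so x is NOT a limit point.
  x = ν: opens ∋ x are {μ, ν, σ}, {μ, ν, ξ, σ}, {μ, ν, ρ, σ}, {μ, ν, ξ, ρ, σ}; each meets A ∖ {ν}, so x IS a limit point.
  x = ξ: open {μ, ξ} ∋ x has {μ, ξ} ∩ (A ∖ {ξ}) = ∅, so x is NOT a limit point.
  x = ρ: opens ∋ x are {μ, ν, ρ, σ}, {μ, ν, ξ, ρ, σ}; each meets A ∖ {ρ}, so x IS a limit point.
  x = σ: open {σ} ∋ x has {σ} ∩ (A ∖ {σ}) = ∅, so x is NOT a limit point.
Collecting: A' = {ν, ρ}.


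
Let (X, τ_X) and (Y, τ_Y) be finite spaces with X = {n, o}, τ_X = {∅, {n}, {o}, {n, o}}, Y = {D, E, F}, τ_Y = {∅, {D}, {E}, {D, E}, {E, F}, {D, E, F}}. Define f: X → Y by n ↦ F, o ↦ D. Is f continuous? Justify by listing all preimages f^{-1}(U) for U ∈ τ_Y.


f IS continuous.

Compute f^{-1}(U) for each U ∈ τ_Y:
  U = ∅: f^{-1}(U) = ∅ ∈ τ_X ✓.
  U = {D}: f^{-1}(U) = {o} ∈ τ_X ✓.
  U = {E}: f^{-1}(U) = ∅ ∈ τ_X ✓.
  U = {D, E}: f^{-1}(U) = {o} ∈ τ_X ✓.
  U = {E, F}: f^{-1}(U) = {n} ∈ τ_X ✓.
  U = {D, E, F}: f^{-1}(U) = {n, o} ∈ τ_X ✓.
Every preimage lies in τ_X, so f IS continuous.


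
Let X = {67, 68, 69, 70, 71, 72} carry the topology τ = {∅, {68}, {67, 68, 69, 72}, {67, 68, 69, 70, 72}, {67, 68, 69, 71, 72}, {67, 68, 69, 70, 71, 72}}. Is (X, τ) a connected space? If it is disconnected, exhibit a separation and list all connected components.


(X, τ) is connected.

Find clopen sets (U ∈ τ with X ∖ U ∈ τ):
  U = ∅, X ∖ U = {67, 68, 69, 70, 71, 72} — both open, so U is clopen.
  U = {67, 68, 69, 70, 71, 72}, X ∖ U = ∅ — both open, so U is clopen.
Only trivial clopens (∅ and X) exist, so (X, τ) is connected.
Compute connected components by grouping points that agree on all clopens:
  component: {67, 68, 69, 70, 71, 72}


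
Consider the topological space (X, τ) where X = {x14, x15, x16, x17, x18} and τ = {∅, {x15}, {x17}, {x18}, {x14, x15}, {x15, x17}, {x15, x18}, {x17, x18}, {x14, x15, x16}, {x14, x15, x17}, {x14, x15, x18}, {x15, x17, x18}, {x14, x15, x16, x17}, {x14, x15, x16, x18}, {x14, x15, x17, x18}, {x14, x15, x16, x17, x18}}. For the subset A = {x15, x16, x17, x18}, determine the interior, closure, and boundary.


int(A) = {x15, x17, x18}, cl(A) = {x14, x15, x16, x17, x18}, ∂A = {x14, x16}.

Closed sets in (X, τ) are complements of opens:
  closed(X, τ) = {∅, {x16}, {x17}, {x18}, {x14, x16}, {x16, x17}, {x16, x18}, {x17, x18}, {x14, x15, x16}, {x14, x16, x17}, {x14, x16, x18}, {x16, x17, x18}, {x14, x15, x16, x17}, {x14, x15, x16, x18}, {x14, x16, x17, x18}, {x14, x15, x16, x17, x18}}.
int(A) = ⋃ {U ∈ τ : U ⊆ A}. Opens contained in A: ∅, {x15}, {x17}, {x18}, {x15, x17}, {x15, x18}, {x17, x18}, {x15, x17, x18}.
Taking the union of these: int(A) = {x15, x17, x18}.
cl(A) = ⋂ {C closed : A ⊆ C}. Closed sets containing A: {x14, x15, x16, x17, x18}.
Intersecting these: cl(A) = {x14, x15, x16, x17, x18}.
∂A = cl(A) ∖ int(A) = {x14, x15, x16, x17, x18} ∖ {x15, x17, x18} = {x14, x16}.


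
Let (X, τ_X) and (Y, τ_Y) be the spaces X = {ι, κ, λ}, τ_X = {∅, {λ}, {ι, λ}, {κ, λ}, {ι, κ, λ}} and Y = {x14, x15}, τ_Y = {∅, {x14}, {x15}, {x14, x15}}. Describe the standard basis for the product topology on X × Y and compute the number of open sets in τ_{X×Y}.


Basis B = {∅ × ∅, {λ} × {x14}, {λ} × {x15}, {ι, λ} × {x14}, {ι, λ} × {x15}, {κ, λ} × {x14}, {κ, λ} × {x15}, {λ} × {x14, x15}, {ι, κ, λ} × {x14}, {ι, κ, λ} × {x15}, {ι, λ} × {x14, x15}, {κ, λ} × {x14, x15}, {ι, κ, λ} × {x14, x15}}; |τ_{X×Y}| = 25.

Enumerate products U × V with U ∈ τ_X, V ∈ τ_Y (deduplicated):
  ∅ × ∅ = {} (∅)
  {λ} × {x14} = {(λ,x14)}
  {λ} × {x15} = {(λ,x15)}
  {ι, λ} × {x14} = {(ι,x14), (λ,x14)}
  {ι, λ} × {x15} = {(ι,x15), (λ,x15)}
  {κ, λ} × {x14} = {(κ,x14), (λ,x14)}
  {κ, λ} × {x15} = {(κ,x15), (λ,x15)}
  {λ} × {x14, x15} = {(λ,x14), (λ,x15)}
  {ι, κ, λ} × {x14} = {(ι,x14), (κ,x14), (λ,x14)}
  {ι, κ, λ} × {x15} = {(ι,x15), (κ,x15), (λ,x15)}
  {ι, λ} × {x14, x15} = {(ι,x14), (ι,x15), (λ,x14), (λ,x15)}
  {κ, λ} × {x14, x15} = {(κ,x14), (κ,x15), (λ,x14), (λ,x15)}
  {ι, κ, λ} × {x14, x15} = {(ι,x14), (ι,x15), (κ,x14), (κ,x15), (λ,x14), (λ,x15)}
These 13 distinct sets form the basis B.
Close under arbitrary unions to get τ_{X×Y}; counting gives |τ_{X×Y}| = 25.


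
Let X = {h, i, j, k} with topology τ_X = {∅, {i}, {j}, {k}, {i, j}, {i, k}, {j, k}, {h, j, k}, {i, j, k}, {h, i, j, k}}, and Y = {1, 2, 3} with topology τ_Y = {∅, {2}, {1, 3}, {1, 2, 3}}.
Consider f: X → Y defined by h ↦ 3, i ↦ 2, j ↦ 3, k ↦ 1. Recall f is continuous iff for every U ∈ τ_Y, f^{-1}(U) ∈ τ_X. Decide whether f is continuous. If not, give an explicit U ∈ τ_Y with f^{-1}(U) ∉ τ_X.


f IS continuous.

Compute f^{-1}(U) for each U ∈ τ_Y:
  U = ∅: f^{-1}(U) = ∅ ∈ τ_X ✓.
  U = {2}: f^{-1}(U) = {i} ∈ τ_X ✓.
  U = {1, 3}: f^{-1}(U) = {h, j, k} ∈ τ_X ✓.
  U = {1, 2, 3}: f^{-1}(U) = {h, i, j, k} ∈ τ_X ✓.
Every preimage lies in τ_X, so f IS continuous.


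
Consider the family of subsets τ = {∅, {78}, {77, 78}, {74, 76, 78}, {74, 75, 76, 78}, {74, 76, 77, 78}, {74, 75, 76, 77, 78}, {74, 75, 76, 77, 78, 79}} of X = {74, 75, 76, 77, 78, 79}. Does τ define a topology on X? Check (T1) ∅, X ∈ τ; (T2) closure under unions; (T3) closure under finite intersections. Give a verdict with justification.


τ IS a topology on X.

Axiom (T1): ∅ ∈ τ? Yes; X ∈ τ? Yes.
Axiom (T2/T3): check pairwise unions and intersections of members of τ.
All pairwise intersections and unions checked — each lies in τ. Therefore τ satisfies (T1), (T2), (T3): it IS a topology on X.


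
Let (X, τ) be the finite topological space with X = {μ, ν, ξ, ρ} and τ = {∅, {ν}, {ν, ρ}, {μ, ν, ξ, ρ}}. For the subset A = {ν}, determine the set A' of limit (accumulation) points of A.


A' = {μ, ξ, ρ}

For each x ∈ X, list the open sets U ∈ τ with x ∈ U, then check whether U ∩ (A ∖ {x}) ≠ ∅ for every such U.
  x = μ: opens ∋ x are {μ, ν, ξ, ρ}; each meets A ∖ {μ}, so x IS a limit point.
  x = ν: open {ν} ∋ x has {ν} ∩ (A ∖ {ν}) = ∅, so x is NOT a limit point.
  x = ξ: opens ∋ x are {μ, ν, ξ, ρ}; each meets A ∖ {ξ}, so x IS a limit point.
  x = ρ: opens ∋ x are {ν, ρ}, {μ, ν, ξ, ρ}; each meets A ∖ {ρ}, so x IS a limit point.
Collecting: A' = {μ, ξ, ρ}.


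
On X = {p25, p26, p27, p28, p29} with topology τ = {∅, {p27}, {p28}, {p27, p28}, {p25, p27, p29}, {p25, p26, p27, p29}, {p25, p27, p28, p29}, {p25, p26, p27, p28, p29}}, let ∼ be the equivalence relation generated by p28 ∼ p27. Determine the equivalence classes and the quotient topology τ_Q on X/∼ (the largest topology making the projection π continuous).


X/∼ = {[p25], [p26], [p27=p28], [p29]}; |τ_Q| = 4.

Equivalence classes: [p25], [p26], [p27=p28], [p29].
Quotient map π: X → X/∼ sends p25 ↦ [p25], p26 ↦ [p26], p27 ↦ [p27=p28], p28 ↦ [p27=p28], p29 ↦ [p29].
For each subset V ⊆ X/∼, compute π^{-1}(V) ⊆ X and check whether π^{-1}(V) ∈ τ. V is open in τ_Q iff π^{-1}(V) ∈ τ.
  V = {}: π^{-1}(V) = ∅ ∈ τ ✓.
  V = {[p25]}: π^{-1}(V) = {p25} ∉ τ ✗.
  V = {[p26]}: π^{-1}(V) = {p26} ∉ τ ✗.
  V = {[p25], [p26]}: π^{-1}(V) = {p25, p26} ∉ τ ✗.
  V = {[p27=p28]}: π^{-1}(V) = {p27, p28} ∈ τ ✓.
  V = {[p25], [p27=p28]}: π^{-1}(V) = {p25, p27, p28} ∉ τ ✗.
  V = {[p26], [p27=p28]}: π^{-1}(V) = {p26, p27, p28} ∉ τ ✗.
  V = {[p25], [p26], [p27=p28]}: π^{-1}(V) = {p25, p26, p27, p28} ∉ τ ✗.
  V = {[p29]}: π^{-1}(V) = {p29} ∉ τ ✗.
  V = {[p25], [p29]}: π^{-1}(V) = {p25, p29} ∉ τ ✗.
  V = {[p26], [p29]}: π^{-1}(V) = {p26, p29} ∉ τ ✗.
  V = {[p25], [p26], [p29]}: π^{-1}(V) = {p25, p26, p29} ∉ τ ✗.
  V = {[p27=p28], [p29]}: π^{-1}(V) = {p27, p28, p29} ∉ τ ✗.
  V = {[p25], [p27=p28], [p29]}: π^{-1}(V) = {p25, p27, p28, p29} ∈ τ ✓.
  V = {[p26], [p27=p28], [p29]}: π^{-1}(V) = {p26, p27, p28, p29} ∉ τ ✗.
  V = {[p25], [p26], [p27=p28], [p29]}: π^{-1}(V) = {p25, p26, p27, p28, p29} ∈ τ ✓.
Open sets in the quotient: τ_Q = {{}, {[p27=p28]}, {[p25], [p27=p28], [p29]}, {[p25], [p26], [p27=p28], [p29]}} (4 elements).


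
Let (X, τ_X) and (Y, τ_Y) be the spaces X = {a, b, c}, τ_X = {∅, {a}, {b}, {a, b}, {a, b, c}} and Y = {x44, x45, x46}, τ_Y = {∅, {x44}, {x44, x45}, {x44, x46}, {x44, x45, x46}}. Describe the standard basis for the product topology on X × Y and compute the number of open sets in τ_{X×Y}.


Basis B = {∅ × ∅, {a} × {x44}, {b} × {x44}, {a} × {x44, x45}, {a} × {x44, x46}, {a, b} × {x44}, {b} × {x44, x45}, {b} × {x44, x46}, {a} × {x44, x45, x46}, {a, b, c} × {x44}, {b} × {x44, x45, x46}, {a, b} × {x44, x45}, {a, b} × {x44, x46}, {a, b} × {x44, x45, x46}, {a, b, c} × {x44, x45}, {a, b, c} × {x44, x46}, {a, b, c} × {x44, x45, x46}}; |τ_{X×Y}| = 50.

Enumerate products U × V with U ∈ τ_X, V ∈ τ_Y (deduplicated):
  ∅ × ∅ = {} (∅)
  {a} × {x44} = {(a,x44)}
  {b} × {x44} = {(b,x44)}
  {a} × {x44, x45} = {(a,x44), (a,x45)}
  {a} × {x44, x46} = {(a,x44), (a,x46)}
  {a, b} × {x44} = {(a,x44), (b,x44)}
  {b} × {x44, x45} = {(b,x44), (b,x45)}
  {b} × {x44, x46} = {(b,x44), (b,x46)}
  {a} × {x44, x45, x46} = {(a,x44), (a,x45), (a,x46)}
  {a, b, c} × {x44} = {(a,x44), (b,x44), (c,x44)}
  {b} × {x44, x45, x46} = {(b,x44), (b,x45), (b,x46)}
  {a, b} × {x44, x45} = {(a,x44), (a,x45), (b,x44), (b,x45)}
  {a, b} × {x44, x46} = {(a,x44), (a,x46), (b,x44), (b,x46)}
  {a, b} × {x44, x45, x46} = {(a,x44), (a,x45), (a,x46), (b,x44), (b,x45), (b,x46)}
  {a, b, c} × {x44, x45} = {(a,x44), (a,x45), (b,x44), (b,x45), (c,x44), (c,x45)}
  {a, b, c} × {x44, x46} = {(a,x44), (a,x46), (b,x44), (b,x46), (c,x44), (c,x46)}
  {a, b, c} × {x44, x45, x46} = {(a,x44), (a,x45), (a,x46), (b,x44), (b,x45), (b,x46), (c,x44), (c,x45), (c,x46)}
These 17 distinct sets form the basis B.
Close under arbitrary unions to get τ_{X×Y}; counting gives |τ_{X×Y}| = 50.
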